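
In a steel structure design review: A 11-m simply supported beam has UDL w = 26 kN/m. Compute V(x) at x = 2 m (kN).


R_A = w * L / 2 = 26 * 11 / 2 = 143.0 kN
V(x) = R_A - w * x = 143.0 - 26 * 2
= 91.0 kN

91.0 kN


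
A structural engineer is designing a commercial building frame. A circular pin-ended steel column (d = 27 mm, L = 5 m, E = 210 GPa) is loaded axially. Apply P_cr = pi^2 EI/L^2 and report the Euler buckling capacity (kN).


I = pi * d^4 / 64 = 26087.05 mm^4
L = 5000.0 mm
P_cr = pi^2 * E * I / L^2
= 9.8696 * 210000.0 * 26087.05 / 5000.0^2
= 2162.74 N = 2.1627 kN

2.1627 kN


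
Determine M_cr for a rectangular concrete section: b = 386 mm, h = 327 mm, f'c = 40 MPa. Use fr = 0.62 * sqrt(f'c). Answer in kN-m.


fr = 0.62 * sqrt(40) = 0.62 * 6.3246 = 3.9212 MPa
I = 386 * 327^3 / 12 = 1124732686.5 mm^4
y_t = 163.5 mm
M_cr = fr * I / y_t = 3.9212 * 1124732686.5 / 163.5 N-mm
= 26.9745 kN-m

26.9745 kN-m


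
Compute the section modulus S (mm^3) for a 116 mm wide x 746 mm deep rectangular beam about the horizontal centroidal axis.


S = b * h^2 / 6
= 116 * 746^2 / 6
= 116 * 556516 / 6
= 10759309.33 mm^3

10759309.33 mm^3


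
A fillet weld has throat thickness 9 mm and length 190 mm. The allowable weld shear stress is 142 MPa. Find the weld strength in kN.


Strength = throat * length * allowable stress
= 9 * 190 * 142 N
= 242820 N
= 242.82 kN

242.82 kN


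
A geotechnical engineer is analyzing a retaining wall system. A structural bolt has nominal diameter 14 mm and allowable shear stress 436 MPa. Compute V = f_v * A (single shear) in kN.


A = pi * d^2 / 4 = pi * 14^2 / 4 = 153.938 mm^2
V = f_v * A / 1000 = 436 * 153.938 / 1000
= 67.117 kN

67.117 kN


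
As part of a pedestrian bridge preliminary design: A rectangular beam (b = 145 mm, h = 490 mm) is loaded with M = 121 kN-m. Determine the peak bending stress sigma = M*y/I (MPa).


I = b * h^3 / 12 = 145 * 490^3 / 12 = 1421592083.33 mm^4
y = h / 2 = 490 / 2 = 245.0 mm
M = 121 kN-m = 121000000.0 N-mm
sigma = M * y / I = 121000000.0 * 245.0 / 1421592083.33
= 20.85 MPa

20.85 MPa


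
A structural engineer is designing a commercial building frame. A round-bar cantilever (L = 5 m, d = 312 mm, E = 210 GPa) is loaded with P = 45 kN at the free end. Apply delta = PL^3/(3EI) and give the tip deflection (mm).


I = pi * d^4 / 64 = pi * 312^4 / 64 = 465144912.01 mm^4
L = 5000.0 mm, P = 45000.0 N, E = 210000.0 MPa
delta = P * L^3 / (3 * E * I)
= 45000.0 * 5000.0^3 / (3 * 210000.0 * 465144912.01)
= 19.1952 mm

19.1952 mm


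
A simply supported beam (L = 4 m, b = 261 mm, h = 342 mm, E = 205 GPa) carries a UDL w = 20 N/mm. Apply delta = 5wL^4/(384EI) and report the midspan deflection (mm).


I = 261 * 342^3 / 12 = 870036714.0 mm^4
L = 4000.0 mm, w = 20 N/mm, E = 205000.0 MPa
delta = 5 * w * L^4 / (384 * E * I)
= 5 * 20 * 4000.0^4 / (384 * 205000.0 * 870036714.0)
= 0.3738 mm

0.3738 mm


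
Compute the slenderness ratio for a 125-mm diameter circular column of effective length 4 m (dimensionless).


Radius of gyration r = d / 4 = 125 / 4 = 31.25 mm
L_eff = 4000.0 mm
Slenderness ratio = L / r = 4000.0 / 31.25 = 128.0 (dimensionless)

128.0 (dimensionless)


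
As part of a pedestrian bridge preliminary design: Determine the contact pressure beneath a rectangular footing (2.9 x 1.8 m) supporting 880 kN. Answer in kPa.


A = 2.9 * 1.8 = 5.22 m^2
q = P / A = 880 / 5.22
= 168.5824 kPa

168.5824 kPa


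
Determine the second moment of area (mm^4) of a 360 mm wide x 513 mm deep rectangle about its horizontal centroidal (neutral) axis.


I = b * h^3 / 12
= 360 * 513^3 / 12
= 360 * 135005697 / 12
= 4050170910.0 mm^4

4050170910.0 mm^4


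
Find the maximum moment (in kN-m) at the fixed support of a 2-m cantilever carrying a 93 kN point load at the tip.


For a cantilever with a point load at the free end:
M_max = P * L = 93 * 2 = 186 kN-m

186 kN-m


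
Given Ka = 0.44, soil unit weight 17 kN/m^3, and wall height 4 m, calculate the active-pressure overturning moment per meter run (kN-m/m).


Pa = 0.5 * Ka * gamma * H^2
= 0.5 * 0.44 * 17 * 4^2
= 59.84 kN/m
Arm = H / 3 = 4 / 3 = 1.3333 m
Mo = Pa * arm = Pa * H / 3 = 59.84 * 4 / 3 = 79.7867 kN-m/m

79.7867 kN-m/m


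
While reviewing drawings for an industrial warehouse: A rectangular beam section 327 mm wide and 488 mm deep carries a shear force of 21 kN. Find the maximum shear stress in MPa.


A = b * h = 327 * 488 = 159576 mm^2
V = 21 kN = 21000.0 N
tau_max = 1.5 * V / A = 1.5 * 21000.0 / 159576
= 0.1974 MPa

0.1974 MPa


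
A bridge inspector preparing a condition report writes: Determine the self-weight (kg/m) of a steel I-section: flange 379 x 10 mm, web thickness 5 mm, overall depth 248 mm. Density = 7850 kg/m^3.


A_flanges = 2 * 379 * 10 = 7580 mm^2
A_web = (248 - 2 * 10) * 5 = 1140 mm^2
A_total = 7580 + 1140 = 8720 mm^2 = 0.008720 m^2
Weight = rho * A = 7850 * 0.008720 = 68.452 kg/m

68.452 kg/m


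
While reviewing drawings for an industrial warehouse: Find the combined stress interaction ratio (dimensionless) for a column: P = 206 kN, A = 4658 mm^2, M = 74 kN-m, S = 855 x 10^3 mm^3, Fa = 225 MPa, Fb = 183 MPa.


f_a = P / A = 206000.0 / 4658 = 44.225 MPa
f_b = M / S = 74000000.0 / 855000.0 = 86.5497 MPa
Ratio = f_a / Fa + f_b / Fb
= 44.225 / 225 + 86.5497 / 183
= 0.6695 (dimensionless)

0.6695 (dimensionless)


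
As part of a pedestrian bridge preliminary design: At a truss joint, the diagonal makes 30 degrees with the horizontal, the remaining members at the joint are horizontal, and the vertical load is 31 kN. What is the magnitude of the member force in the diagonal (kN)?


At the joint, only the diagonal has a vertical component, so vertical equilibrium gives:
F * sin(30) = 31
F = 31 / sin(30)
= 31 / 0.5
= 62.0 kN

62.0 kN


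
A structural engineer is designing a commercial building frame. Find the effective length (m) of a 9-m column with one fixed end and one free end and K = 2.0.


L_eff = K * L
= 2.0 * 9
= 18.0 m

18.0 m


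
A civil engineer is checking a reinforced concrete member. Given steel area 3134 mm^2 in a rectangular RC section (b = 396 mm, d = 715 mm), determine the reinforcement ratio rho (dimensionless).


rho = As / (b * d)
= 3134 / (396 * 715)
= 3134 / 283140
= 0.011069 (dimensionless)

0.011069 (dimensionless)


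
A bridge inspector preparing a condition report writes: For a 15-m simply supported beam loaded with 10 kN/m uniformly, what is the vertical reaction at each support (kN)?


Total load = w * L = 10 * 15 = 150 kN
By symmetry, each reaction R = total / 2 = 150 / 2 = 75.0 kN

75.0 kN


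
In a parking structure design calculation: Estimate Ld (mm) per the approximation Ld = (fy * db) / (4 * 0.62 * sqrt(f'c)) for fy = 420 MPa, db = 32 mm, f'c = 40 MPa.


Ld = (fy * db) / (4 * 0.62 * sqrt(f'c))
= (420 * 32) / (4 * 0.62 * sqrt(40))
= 13440 / 15.6849
= 856.88 mm

856.88 mm


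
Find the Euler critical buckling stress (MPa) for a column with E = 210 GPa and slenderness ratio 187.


sigma_cr = pi^2 * E / lambda^2
= 9.8696 * 210000.0 / 187^2
= 9.8696 * 210000.0 / 34969
= 59.2701 MPa

59.2701 MPa


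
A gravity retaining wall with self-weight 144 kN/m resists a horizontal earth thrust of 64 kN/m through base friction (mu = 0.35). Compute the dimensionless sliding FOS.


Resisting force = mu * W = 0.35 * 144 = 50.4 kN/m
FOS = Resisting / Driving = 50.4 / 64
= 0.7875 (dimensionless)

0.7875 (dimensionless)


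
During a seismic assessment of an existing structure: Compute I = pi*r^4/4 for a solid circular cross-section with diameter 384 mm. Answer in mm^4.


r = d / 2 = 384 / 2 = 192.0 mm
I = pi * r^4 / 4 = pi * 192.0^4 / 4
= 1067320365.3 mm^4

1067320365.3 mm^4


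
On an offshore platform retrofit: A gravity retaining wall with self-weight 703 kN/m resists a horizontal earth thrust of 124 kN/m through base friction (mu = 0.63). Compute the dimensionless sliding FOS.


Resisting force = mu * W = 0.63 * 703 = 442.89 kN/m
FOS = Resisting / Driving = 442.89 / 124
= 3.5717 (dimensionless)

3.5717 (dimensionless)


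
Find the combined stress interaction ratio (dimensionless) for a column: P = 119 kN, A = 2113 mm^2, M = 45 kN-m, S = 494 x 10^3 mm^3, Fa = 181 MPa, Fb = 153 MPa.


f_a = P / A = 119000.0 / 2113 = 56.318 MPa
f_b = M / S = 45000000.0 / 494000.0 = 91.0931 MPa
Ratio = f_a / Fa + f_b / Fb
= 56.318 / 181 + 91.0931 / 153
= 0.9065 (dimensionless)

0.9065 (dimensionless)


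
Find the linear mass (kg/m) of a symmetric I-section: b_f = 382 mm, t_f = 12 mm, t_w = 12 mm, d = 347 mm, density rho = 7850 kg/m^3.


A_flanges = 2 * 382 * 12 = 9168 mm^2
A_web = (347 - 2 * 12) * 12 = 3876 mm^2
A_total = 9168 + 3876 = 13044 mm^2 = 0.013044 m^2
Weight = rho * A = 7850 * 0.013044 = 102.3954 kg/m

102.3954 kg/m


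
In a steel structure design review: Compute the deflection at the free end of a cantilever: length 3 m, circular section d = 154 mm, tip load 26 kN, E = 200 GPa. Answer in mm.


I = pi * d^4 / 64 = pi * 154^4 / 64 = 27609133.84 mm^4
L = 3000.0 mm, P = 26000.0 N, E = 200000.0 MPa
delta = P * L^3 / (3 * E * I)
= 26000.0 * 3000.0^3 / (3 * 200000.0 * 27609133.84)
= 42.3773 mm

42.3773 mm


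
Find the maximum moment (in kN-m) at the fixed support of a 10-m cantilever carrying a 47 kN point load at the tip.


For a cantilever with a point load at the free end:
M_max = P * L = 47 * 10 = 470 kN-m

470 kN-m


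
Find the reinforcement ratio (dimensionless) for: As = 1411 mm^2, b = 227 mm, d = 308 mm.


rho = As / (b * d)
= 1411 / (227 * 308)
= 1411 / 69916
= 0.020181 (dimensionless)

0.020181 (dimensionless)


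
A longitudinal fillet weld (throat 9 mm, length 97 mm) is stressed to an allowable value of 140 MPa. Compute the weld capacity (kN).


Strength = throat * length * allowable stress
= 9 * 97 * 140 N
= 122220 N
= 122.22 kN

122.22 kN


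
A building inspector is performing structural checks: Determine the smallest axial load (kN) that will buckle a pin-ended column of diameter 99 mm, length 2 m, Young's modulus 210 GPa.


I = pi * d^4 / 64 = 4715314.64 mm^4
L = 2000.0 mm
P_cr = pi^2 * E * I / L^2
= 9.8696 * 210000.0 * 4715314.64 / 2000.0^2
= 2443260.23 N = 2443.2602 kN

2443.2602 kN


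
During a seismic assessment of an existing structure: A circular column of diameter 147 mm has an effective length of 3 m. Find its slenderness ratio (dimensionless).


Radius of gyration r = d / 4 = 147 / 4 = 36.75 mm
L_eff = 3000.0 mm
Slenderness ratio = L / r = 3000.0 / 36.75 = 81.63 (dimensionless)

81.63 (dimensionless)


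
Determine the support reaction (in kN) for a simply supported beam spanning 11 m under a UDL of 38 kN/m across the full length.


Total load = w * L = 38 * 11 = 418 kN
By symmetry, each reaction R = total / 2 = 418 / 2 = 209.0 kN

209.0 kN


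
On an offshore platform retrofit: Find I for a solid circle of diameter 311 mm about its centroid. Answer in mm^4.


r = d / 2 = 311 / 2 = 155.5 mm
I = pi * r^4 / 4 = pi * 155.5^4 / 4
= 459210124.66 mm^4

459210124.66 mm^4


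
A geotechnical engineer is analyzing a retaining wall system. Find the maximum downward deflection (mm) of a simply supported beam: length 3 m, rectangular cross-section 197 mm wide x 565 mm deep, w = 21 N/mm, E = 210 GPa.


I = 197 * 565^3 / 12 = 2960944885.42 mm^4
L = 3000.0 mm, w = 21 N/mm, E = 210000.0 MPa
delta = 5 * w * L^4 / (384 * E * I)
= 5 * 21 * 3000.0^4 / (384 * 210000.0 * 2960944885.42)
= 0.0356 mm

0.0356 mm


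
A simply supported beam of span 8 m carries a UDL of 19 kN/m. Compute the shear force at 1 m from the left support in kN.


R_A = w * L / 2 = 19 * 8 / 2 = 76.0 kN
V(x) = R_A - w * x = 76.0 - 19 * 1
= 57.0 kN

57.0 kN


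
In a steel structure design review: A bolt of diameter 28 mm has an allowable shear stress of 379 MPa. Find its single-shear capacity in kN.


A = pi * d^2 / 4 = pi * 28^2 / 4 = 615.7522 mm^2
V = f_v * A / 1000 = 379 * 615.7522 / 1000
= 233.3701 kN

233.3701 kN


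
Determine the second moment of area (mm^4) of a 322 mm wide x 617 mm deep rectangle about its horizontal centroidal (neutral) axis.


I = b * h^3 / 12
= 322 * 617^3 / 12
= 322 * 234885113 / 12
= 6302750532.17 mm^4

6302750532.17 mm^4


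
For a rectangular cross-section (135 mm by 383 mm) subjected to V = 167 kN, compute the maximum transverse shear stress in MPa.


A = b * h = 135 * 383 = 51705 mm^2
V = 167 kN = 167000.0 N
tau_max = 1.5 * V / A = 1.5 * 167000.0 / 51705
= 4.8448 MPa

4.8448 MPa


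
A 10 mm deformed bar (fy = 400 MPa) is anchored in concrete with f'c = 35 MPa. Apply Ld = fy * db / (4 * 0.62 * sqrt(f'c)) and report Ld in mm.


Ld = (fy * db) / (4 * 0.62 * sqrt(f'c))
= (400 * 10) / (4 * 0.62 * sqrt(35))
= 4000 / 14.6719
= 272.63 mm

272.63 mm


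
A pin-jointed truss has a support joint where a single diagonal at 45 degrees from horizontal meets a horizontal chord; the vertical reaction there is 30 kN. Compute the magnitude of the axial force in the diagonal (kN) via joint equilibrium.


At the joint, only the diagonal has a vertical component, so vertical equilibrium gives:
F * sin(45) = 30
F = 30 / sin(45)
= 30 / 0.707107
= 42.43 kN

42.43 kN


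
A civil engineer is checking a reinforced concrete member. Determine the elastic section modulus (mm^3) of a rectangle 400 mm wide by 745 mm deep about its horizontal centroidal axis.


S = b * h^2 / 6
= 400 * 745^2 / 6
= 400 * 555025 / 6
= 37001666.67 mm^3

37001666.67 mm^3


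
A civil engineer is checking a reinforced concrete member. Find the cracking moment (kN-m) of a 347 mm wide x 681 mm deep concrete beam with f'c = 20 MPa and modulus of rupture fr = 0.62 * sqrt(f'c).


fr = 0.62 * sqrt(20) = 0.62 * 4.4721 = 2.7727 MPa
I = 347 * 681^3 / 12 = 9132497552.25 mm^4
y_t = 340.5 mm
M_cr = fr * I / y_t = 2.7727 * 9132497552.25 / 340.5 N-mm
= 74.3668 kN-m

74.3668 kN-m


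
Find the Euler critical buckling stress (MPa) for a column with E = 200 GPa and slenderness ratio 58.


sigma_cr = pi^2 * E / lambda^2
= 9.8696 * 200000.0 / 58^2
= 9.8696 * 200000.0 / 3364
= 586.7779 MPa

586.7779 MPa


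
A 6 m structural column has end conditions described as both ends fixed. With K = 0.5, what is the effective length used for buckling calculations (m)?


L_eff = K * L
= 0.5 * 6
= 3.0 m

3.0 m


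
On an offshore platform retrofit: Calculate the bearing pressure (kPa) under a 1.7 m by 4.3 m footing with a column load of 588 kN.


A = 1.7 * 4.3 = 7.31 m^2
q = P / A = 588 / 7.31
= 80.4378 kPa

80.4378 kPa


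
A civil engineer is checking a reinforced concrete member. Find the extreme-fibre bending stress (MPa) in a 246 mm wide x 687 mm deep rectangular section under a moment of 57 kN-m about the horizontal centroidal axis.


I = b * h^3 / 12 = 246 * 687^3 / 12 = 6646975411.5 mm^4
y = h / 2 = 687 / 2 = 343.5 mm
M = 57 kN-m = 57000000.0 N-mm
sigma = M * y / I = 57000000.0 * 343.5 / 6646975411.5
= 2.95 MPa

2.95 MPa


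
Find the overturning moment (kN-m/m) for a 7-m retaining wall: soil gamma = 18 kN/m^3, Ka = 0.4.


Pa = 0.5 * Ka * gamma * H^2
= 0.5 * 0.4 * 18 * 7^2
= 176.4 kN/m
Arm = H / 3 = 7 / 3 = 2.3333 m
Mo = Pa * arm = Pa * H / 3 = 176.4 * 7 / 3 = 411.6 kN-m/m

411.6 kN-m/m


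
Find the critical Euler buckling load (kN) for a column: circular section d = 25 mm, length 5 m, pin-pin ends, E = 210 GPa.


I = pi * d^4 / 64 = 19174.76 mm^4
L = 5000.0 mm
P_cr = pi^2 * E * I / L^2
= 9.8696 * 210000.0 * 19174.76 / 5000.0^2
= 1589.68 N = 1.5897 kN

1.5897 kN


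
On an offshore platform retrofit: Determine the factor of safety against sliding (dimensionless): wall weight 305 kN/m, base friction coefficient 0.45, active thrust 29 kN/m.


Resisting force = mu * W = 0.45 * 305 = 137.25 kN/m
FOS = Resisting / Driving = 137.25 / 29
= 4.7328 (dimensionless)

4.7328 (dimensionless)


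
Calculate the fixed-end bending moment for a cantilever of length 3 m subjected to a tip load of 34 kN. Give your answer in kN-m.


For a cantilever with a point load at the free end:
M_max = P * L = 34 * 3 = 102 kN-m

102 kN-m


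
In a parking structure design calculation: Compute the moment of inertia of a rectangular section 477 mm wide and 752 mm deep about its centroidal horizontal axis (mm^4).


I = b * h^3 / 12
= 477 * 752^3 / 12
= 477 * 425259008 / 12
= 16904045568.0 mm^4

16904045568.0 mm^4


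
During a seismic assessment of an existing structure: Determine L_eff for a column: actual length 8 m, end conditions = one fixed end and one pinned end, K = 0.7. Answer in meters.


L_eff = K * L
= 0.7 * 8
= 5.6 m

5.6 m


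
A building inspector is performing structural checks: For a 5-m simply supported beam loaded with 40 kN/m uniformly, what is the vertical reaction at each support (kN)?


Total load = w * L = 40 * 5 = 200 kN
By symmetry, each reaction R = total / 2 = 200 / 2 = 100.0 kN

100.0 kN


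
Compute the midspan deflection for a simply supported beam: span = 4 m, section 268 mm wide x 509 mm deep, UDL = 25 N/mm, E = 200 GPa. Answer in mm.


I = 268 * 509^3 / 12 = 2945146447.67 mm^4
L = 4000.0 mm, w = 25 N/mm, E = 200000.0 MPa
delta = 5 * w * L^4 / (384 * E * I)
= 5 * 25 * 4000.0^4 / (384 * 200000.0 * 2945146447.67)
= 0.1415 mm

0.1415 mm


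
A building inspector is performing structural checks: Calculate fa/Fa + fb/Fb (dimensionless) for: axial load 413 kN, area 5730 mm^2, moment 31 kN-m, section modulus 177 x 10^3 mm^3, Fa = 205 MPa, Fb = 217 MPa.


f_a = P / A = 413000.0 / 5730 = 72.0768 MPa
f_b = M / S = 31000000.0 / 177000.0 = 175.1412 MPa
Ratio = f_a / Fa + f_b / Fb
= 72.0768 / 205 + 175.1412 / 217
= 1.1587 (dimensionless)

1.1587 (dimensionless)


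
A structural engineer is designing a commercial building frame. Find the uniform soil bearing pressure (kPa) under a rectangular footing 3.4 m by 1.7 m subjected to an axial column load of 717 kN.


A = 3.4 * 1.7 = 5.78 m^2
q = P / A = 717 / 5.78
= 124.0484 kPa

124.0484 kPa


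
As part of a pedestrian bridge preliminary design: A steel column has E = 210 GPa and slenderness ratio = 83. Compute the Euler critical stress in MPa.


sigma_cr = pi^2 * E / lambda^2
= 9.8696 * 210000.0 / 83^2
= 9.8696 * 210000.0 / 6889
= 300.8589 MPa

300.8589 MPa


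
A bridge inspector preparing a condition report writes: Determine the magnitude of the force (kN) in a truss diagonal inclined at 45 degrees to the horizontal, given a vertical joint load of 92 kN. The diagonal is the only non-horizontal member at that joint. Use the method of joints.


At the joint, only the diagonal has a vertical component, so vertical equilibrium gives:
F * sin(45) = 92
F = 92 / sin(45)
= 92 / 0.707107
= 130.11 kN

130.11 kN


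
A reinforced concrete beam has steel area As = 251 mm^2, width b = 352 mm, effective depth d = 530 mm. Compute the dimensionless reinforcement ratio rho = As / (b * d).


rho = As / (b * d)
= 251 / (352 * 530)
= 251 / 186560
= 0.001345 (dimensionless)

0.001345 (dimensionless)


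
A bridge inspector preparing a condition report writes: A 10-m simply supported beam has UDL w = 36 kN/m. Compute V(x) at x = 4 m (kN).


R_A = w * L / 2 = 36 * 10 / 2 = 180.0 kN
V(x) = R_A - w * x = 180.0 - 36 * 4
= 36.0 kN

36.0 kN


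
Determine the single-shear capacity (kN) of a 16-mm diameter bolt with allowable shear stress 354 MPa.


A = pi * d^2 / 4 = pi * 16^2 / 4 = 201.0619 mm^2
V = f_v * A / 1000 = 354 * 201.0619 / 1000
= 71.1759 kN

71.1759 kN


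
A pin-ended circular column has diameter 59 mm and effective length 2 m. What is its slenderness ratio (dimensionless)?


Radius of gyration r = d / 4 = 59 / 4 = 14.75 mm
L_eff = 2000.0 mm
Slenderness ratio = L / r = 2000.0 / 14.75 = 135.59 (dimensionless)

135.59 (dimensionless)


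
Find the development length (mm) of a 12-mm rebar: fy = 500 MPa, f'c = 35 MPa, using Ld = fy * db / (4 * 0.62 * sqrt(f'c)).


Ld = (fy * db) / (4 * 0.62 * sqrt(f'c))
= (500 * 12) / (4 * 0.62 * sqrt(35))
= 6000 / 14.6719
= 408.95 mm

408.95 mm


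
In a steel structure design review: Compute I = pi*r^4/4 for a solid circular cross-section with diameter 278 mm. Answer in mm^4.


r = d / 2 = 278 / 2 = 139.0 mm
I = pi * r^4 / 4 = pi * 139.0^4 / 4
= 293189952.0 mm^4

293189952.0 mm^4


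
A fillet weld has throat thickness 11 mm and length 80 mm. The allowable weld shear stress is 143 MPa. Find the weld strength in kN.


Strength = throat * length * allowable stress
= 11 * 80 * 143 N
= 125840 N
= 125.84 kN

125.84 kN


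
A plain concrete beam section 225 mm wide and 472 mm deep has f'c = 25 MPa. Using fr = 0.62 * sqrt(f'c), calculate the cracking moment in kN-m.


fr = 0.62 * sqrt(25) = 0.62 * 5.0 = 3.1 MPa
I = 225 * 472^3 / 12 = 1971638400.0 mm^4
y_t = 236.0 mm
M_cr = fr * I / y_t = 3.1 * 1971638400.0 / 236.0 N-mm
= 25.8986 kN-m

25.8986 kN-m


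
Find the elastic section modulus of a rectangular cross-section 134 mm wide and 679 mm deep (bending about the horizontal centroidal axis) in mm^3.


S = b * h^2 / 6
= 134 * 679^2 / 6
= 134 * 461041 / 6
= 10296582.33 mm^3

10296582.33 mm^3


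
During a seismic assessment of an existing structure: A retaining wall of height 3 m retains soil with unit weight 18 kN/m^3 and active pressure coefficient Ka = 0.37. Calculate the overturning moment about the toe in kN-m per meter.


Pa = 0.5 * Ka * gamma * H^2
= 0.5 * 0.37 * 18 * 3^2
= 29.97 kN/m
Arm = H / 3 = 3 / 3 = 1.0 m
Mo = Pa * arm = Pa * H / 3 = 29.97 * 3 / 3 = 29.97 kN-m/m

29.97 kN-m/m


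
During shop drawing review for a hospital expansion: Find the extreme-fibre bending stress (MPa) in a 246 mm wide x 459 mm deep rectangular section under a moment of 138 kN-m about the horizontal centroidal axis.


I = b * h^3 / 12 = 246 * 459^3 / 12 = 1982402869.5 mm^4
y = h / 2 = 459 / 2 = 229.5 mm
M = 138 kN-m = 138000000.0 N-mm
sigma = M * y / I = 138000000.0 * 229.5 / 1982402869.5
= 15.98 MPa

15.98 MPa


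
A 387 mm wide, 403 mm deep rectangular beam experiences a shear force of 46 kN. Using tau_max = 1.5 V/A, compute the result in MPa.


A = b * h = 387 * 403 = 155961 mm^2
V = 46 kN = 46000.0 N
tau_max = 1.5 * V / A = 1.5 * 46000.0 / 155961
= 0.4424 MPa

0.4424 MPa


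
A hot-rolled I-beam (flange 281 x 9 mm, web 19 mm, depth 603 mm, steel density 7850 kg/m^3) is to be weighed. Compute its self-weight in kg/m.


A_flanges = 2 * 281 * 9 = 5058 mm^2
A_web = (603 - 2 * 9) * 19 = 11115 mm^2
A_total = 5058 + 11115 = 16173 mm^2 = 0.016173 m^2
Weight = rho * A = 7850 * 0.016173 = 126.9581 kg/m

126.9581 kg/m


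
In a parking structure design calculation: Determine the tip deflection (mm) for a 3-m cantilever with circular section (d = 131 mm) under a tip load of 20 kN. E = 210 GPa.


I = pi * d^4 / 64 = pi * 131^4 / 64 = 14456231.07 mm^4
L = 3000.0 mm, P = 20000.0 N, E = 210000.0 MPa
delta = P * L^3 / (3 * E * I)
= 20000.0 * 3000.0^3 / (3 * 210000.0 * 14456231.07)
= 59.2923 mm

59.2923 mm


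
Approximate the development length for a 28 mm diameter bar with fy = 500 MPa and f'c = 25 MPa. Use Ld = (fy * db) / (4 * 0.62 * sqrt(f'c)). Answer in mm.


Ld = (fy * db) / (4 * 0.62 * sqrt(f'c))
= (500 * 28) / (4 * 0.62 * sqrt(25))
= 14000 / 12.4
= 1129.03 mm

1129.03 mm


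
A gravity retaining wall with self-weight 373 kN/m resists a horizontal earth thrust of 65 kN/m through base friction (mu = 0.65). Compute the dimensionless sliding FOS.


Resisting force = mu * W = 0.65 * 373 = 242.45 kN/m
FOS = Resisting / Driving = 242.45 / 65
= 3.73 (dimensionless)

3.73 (dimensionless)


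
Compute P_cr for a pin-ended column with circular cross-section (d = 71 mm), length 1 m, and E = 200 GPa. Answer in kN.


I = pi * d^4 / 64 = 1247392.97 mm^4
L = 1000.0 mm
P_cr = pi^2 * E * I / L^2
= 9.8696 * 200000.0 * 1247392.97 / 1000.0^2
= 2462255.04 N = 2462.255 kN

2462.255 kN


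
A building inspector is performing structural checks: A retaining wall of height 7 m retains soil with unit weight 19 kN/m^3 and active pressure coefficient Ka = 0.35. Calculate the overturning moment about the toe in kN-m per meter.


Pa = 0.5 * Ka * gamma * H^2
= 0.5 * 0.35 * 19 * 7^2
= 162.925 kN/m
Arm = H / 3 = 7 / 3 = 2.3333 m
Mo = Pa * arm = Pa * H / 3 = 162.925 * 7 / 3 = 380.1583 kN-m/m

380.1583 kN-m/m


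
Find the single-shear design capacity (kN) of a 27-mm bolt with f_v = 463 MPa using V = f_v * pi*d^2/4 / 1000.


A = pi * d^2 / 4 = pi * 27^2 / 4 = 572.5553 mm^2
V = f_v * A / 1000 = 463 * 572.5553 / 1000
= 265.0931 kN

265.0931 kN


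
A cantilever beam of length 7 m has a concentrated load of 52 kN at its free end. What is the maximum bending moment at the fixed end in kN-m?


For a cantilever with a point load at the free end:
M_max = P * L = 52 * 7 = 364 kN-m

364 kN-m


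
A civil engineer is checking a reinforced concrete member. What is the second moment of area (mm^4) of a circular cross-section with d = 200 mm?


r = d / 2 = 200 / 2 = 100.0 mm
I = pi * r^4 / 4 = pi * 100.0^4 / 4
= 78539816.34 mm^4

78539816.34 mm^4


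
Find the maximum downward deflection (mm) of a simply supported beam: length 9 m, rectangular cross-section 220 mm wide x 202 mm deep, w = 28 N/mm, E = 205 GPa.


I = 220 * 202^3 / 12 = 151110813.33 mm^4
L = 9000.0 mm, w = 28 N/mm, E = 205000.0 MPa
delta = 5 * w * L^4 / (384 * E * I)
= 5 * 28 * 9000.0^4 / (384 * 205000.0 * 151110813.33)
= 77.2178 mm

77.2178 mm


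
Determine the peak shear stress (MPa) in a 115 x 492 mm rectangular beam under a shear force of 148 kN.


A = b * h = 115 * 492 = 56580 mm^2
V = 148 kN = 148000.0 N
tau_max = 1.5 * V / A = 1.5 * 148000.0 / 56580
= 3.9236 MPa

3.9236 MPa


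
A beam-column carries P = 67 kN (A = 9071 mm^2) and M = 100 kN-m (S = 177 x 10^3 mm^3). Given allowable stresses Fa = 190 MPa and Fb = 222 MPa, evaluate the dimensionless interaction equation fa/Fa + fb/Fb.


f_a = P / A = 67000.0 / 9071 = 7.3862 MPa
f_b = M / S = 100000000.0 / 177000.0 = 564.9718 MPa
Ratio = f_a / Fa + f_b / Fb
= 7.3862 / 190 + 564.9718 / 222
= 2.5838 (dimensionless)

2.5838 (dimensionless)


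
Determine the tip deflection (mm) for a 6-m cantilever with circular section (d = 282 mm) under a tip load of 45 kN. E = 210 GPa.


I = pi * d^4 / 64 = pi * 282^4 / 64 = 310431892.12 mm^4
L = 6000.0 mm, P = 45000.0 N, E = 210000.0 MPa
delta = P * L^3 / (3 * E * I)
= 45000.0 * 6000.0^3 / (3 * 210000.0 * 310431892.12)
= 49.7003 mm

49.7003 mm


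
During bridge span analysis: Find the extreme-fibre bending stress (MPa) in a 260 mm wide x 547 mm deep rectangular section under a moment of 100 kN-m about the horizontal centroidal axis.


I = b * h^3 / 12 = 260 * 547^3 / 12 = 3546125331.67 mm^4
y = h / 2 = 547 / 2 = 273.5 mm
M = 100 kN-m = 100000000.0 N-mm
sigma = M * y / I = 100000000.0 * 273.5 / 3546125331.67
= 7.71 MPa

7.71 MPa


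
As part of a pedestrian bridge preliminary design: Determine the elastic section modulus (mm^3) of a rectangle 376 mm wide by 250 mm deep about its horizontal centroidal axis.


S = b * h^2 / 6
= 376 * 250^2 / 6
= 376 * 62500 / 6
= 3916666.67 mm^3

3916666.67 mm^3


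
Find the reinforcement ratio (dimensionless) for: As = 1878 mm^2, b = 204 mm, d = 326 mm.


rho = As / (b * d)
= 1878 / (204 * 326)
= 1878 / 66504
= 0.028239 (dimensionless)

0.028239 (dimensionless)


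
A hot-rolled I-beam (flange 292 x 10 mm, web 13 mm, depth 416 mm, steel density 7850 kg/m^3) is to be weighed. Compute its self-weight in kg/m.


A_flanges = 2 * 292 * 10 = 5840 mm^2
A_web = (416 - 2 * 10) * 13 = 5148 mm^2
A_total = 5840 + 5148 = 10988 mm^2 = 0.010988 m^2
Weight = rho * A = 7850 * 0.010988 = 86.2558 kg/m

86.2558 kg/m


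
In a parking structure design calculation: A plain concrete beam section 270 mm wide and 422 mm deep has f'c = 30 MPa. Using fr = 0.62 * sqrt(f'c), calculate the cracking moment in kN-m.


fr = 0.62 * sqrt(30) = 0.62 * 5.4772 = 3.3959 MPa
I = 270 * 422^3 / 12 = 1690907580.0 mm^4
y_t = 211.0 mm
M_cr = fr * I / y_t = 3.3959 * 1690907580.0 / 211.0 N-mm
= 27.2138 kN-m

27.2138 kN-m


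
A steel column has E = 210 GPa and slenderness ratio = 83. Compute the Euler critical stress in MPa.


sigma_cr = pi^2 * E / lambda^2
= 9.8696 * 210000.0 / 83^2
= 9.8696 * 210000.0 / 6889
= 300.8589 MPa

300.8589 MPa


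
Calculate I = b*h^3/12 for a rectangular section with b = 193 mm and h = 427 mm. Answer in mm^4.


I = b * h^3 / 12
= 193 * 427^3 / 12
= 193 * 77854483 / 12
= 1252159601.58 mm^4

1252159601.58 mm^4


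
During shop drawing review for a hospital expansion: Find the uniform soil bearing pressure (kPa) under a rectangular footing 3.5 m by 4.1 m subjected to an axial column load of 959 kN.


A = 3.5 * 4.1 = 14.35 m^2
q = P / A = 959 / 14.35
= 66.8293 kPa

66.8293 kPa


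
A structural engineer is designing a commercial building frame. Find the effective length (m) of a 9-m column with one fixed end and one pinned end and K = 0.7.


L_eff = K * L
= 0.7 * 9
= 6.3 m

6.3 m


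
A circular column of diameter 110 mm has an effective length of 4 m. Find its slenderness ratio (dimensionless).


Radius of gyration r = d / 4 = 110 / 4 = 27.5 mm
L_eff = 4000.0 mm
Slenderness ratio = L / r = 4000.0 / 27.5 = 145.45 (dimensionless)

145.45 (dimensionless)


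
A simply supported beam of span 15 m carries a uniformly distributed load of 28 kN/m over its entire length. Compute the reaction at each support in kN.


Total load = w * L = 28 * 15 = 420 kN
By symmetry, each reaction R = total / 2 = 420 / 2 = 210.0 kN

210.0 kN


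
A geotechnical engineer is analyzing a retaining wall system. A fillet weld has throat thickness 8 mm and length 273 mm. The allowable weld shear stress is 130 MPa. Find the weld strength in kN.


Strength = throat * length * allowable stress
= 8 * 273 * 130 N
= 283920 N
= 283.92 kN

283.92 kN


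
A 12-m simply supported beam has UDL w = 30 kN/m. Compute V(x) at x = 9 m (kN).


R_A = w * L / 2 = 30 * 12 / 2 = 180.0 kN
V(x) = R_A - w * x = 180.0 - 30 * 9
= -90.0 kN

-90.0 kN


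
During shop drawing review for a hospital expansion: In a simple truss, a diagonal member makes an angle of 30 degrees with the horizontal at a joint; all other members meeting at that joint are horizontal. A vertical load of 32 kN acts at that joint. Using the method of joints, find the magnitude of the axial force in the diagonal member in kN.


At the joint, only the diagonal has a vertical component, so vertical equilibrium gives:
F * sin(30) = 32
F = 32 / sin(30)
= 32 / 0.5
= 64.0 kN

64.0 kN


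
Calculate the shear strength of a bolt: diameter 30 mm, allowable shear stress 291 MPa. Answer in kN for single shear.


A = pi * d^2 / 4 = pi * 30^2 / 4 = 706.8583 mm^2
V = f_v * A / 1000 = 291 * 706.8583 / 1000
= 205.6958 kN

205.6958 kN


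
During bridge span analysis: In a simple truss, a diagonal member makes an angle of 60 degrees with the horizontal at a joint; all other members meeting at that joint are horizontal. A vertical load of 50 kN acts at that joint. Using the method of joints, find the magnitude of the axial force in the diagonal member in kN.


At the joint, only the diagonal has a vertical component, so vertical equilibrium gives:
F * sin(60) = 50
F = 50 / sin(60)
= 50 / 0.866025
= 57.74 kN

57.74 kN


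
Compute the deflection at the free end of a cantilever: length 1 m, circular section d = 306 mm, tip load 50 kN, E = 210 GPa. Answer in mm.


I = pi * d^4 / 64 = pi * 306^4 / 64 = 430383491.67 mm^4
L = 1000.0 mm, P = 50000.0 N, E = 210000.0 MPa
delta = P * L^3 / (3 * E * I)
= 50000.0 * 1000.0^3 / (3 * 210000.0 * 430383491.67)
= 0.1844 mm

0.1844 mm


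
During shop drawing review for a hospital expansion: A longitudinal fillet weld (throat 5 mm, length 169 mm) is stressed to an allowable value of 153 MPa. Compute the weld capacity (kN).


Strength = throat * length * allowable stress
= 5 * 169 * 153 N
= 129285 N
= 129.28 kN

129.28 kN


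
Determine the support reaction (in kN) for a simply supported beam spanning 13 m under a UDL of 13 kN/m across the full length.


Total load = w * L = 13 * 13 = 169 kN
By symmetry, each reaction R = total / 2 = 169 / 2 = 84.5 kN

84.5 kN


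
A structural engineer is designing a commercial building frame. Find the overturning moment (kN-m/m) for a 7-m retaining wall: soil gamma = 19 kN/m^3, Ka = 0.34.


Pa = 0.5 * Ka * gamma * H^2
= 0.5 * 0.34 * 19 * 7^2
= 158.27 kN/m
Arm = H / 3 = 7 / 3 = 2.3333 m
Mo = Pa * arm = Pa * H / 3 = 158.27 * 7 / 3 = 369.2967 kN-m/m

369.2967 kN-m/m


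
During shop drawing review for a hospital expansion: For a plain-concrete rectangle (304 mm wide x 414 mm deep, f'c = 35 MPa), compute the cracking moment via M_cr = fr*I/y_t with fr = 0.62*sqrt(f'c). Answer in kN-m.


fr = 0.62 * sqrt(35) = 0.62 * 5.9161 = 3.668 MPa
I = 304 * 414^3 / 12 = 1797601248.0 mm^4
y_t = 207.0 mm
M_cr = fr * I / y_t = 3.668 * 1797601248.0 / 207.0 N-mm
= 31.8529 kN-m

31.8529 kN-m


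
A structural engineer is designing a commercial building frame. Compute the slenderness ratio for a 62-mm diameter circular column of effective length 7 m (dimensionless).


Radius of gyration r = d / 4 = 62 / 4 = 15.5 mm
L_eff = 7000.0 mm
Slenderness ratio = L / r = 7000.0 / 15.5 = 451.61 (dimensionless)

451.61 (dimensionless)


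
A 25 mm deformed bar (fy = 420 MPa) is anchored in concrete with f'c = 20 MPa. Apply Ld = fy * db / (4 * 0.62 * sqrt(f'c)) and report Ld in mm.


Ld = (fy * db) / (4 * 0.62 * sqrt(f'c))
= (420 * 25) / (4 * 0.62 * sqrt(20))
= 10500 / 11.0909
= 946.72 mm

946.72 mm


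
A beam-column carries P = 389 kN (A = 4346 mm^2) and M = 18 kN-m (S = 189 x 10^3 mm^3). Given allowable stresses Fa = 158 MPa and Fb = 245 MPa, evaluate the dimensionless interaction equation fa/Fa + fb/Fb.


f_a = P / A = 389000.0 / 4346 = 89.5076 MPa
f_b = M / S = 18000000.0 / 189000.0 = 95.2381 MPa
Ratio = f_a / Fa + f_b / Fb
= 89.5076 / 158 + 95.2381 / 245
= 0.9552 (dimensionless)

0.9552 (dimensionless)


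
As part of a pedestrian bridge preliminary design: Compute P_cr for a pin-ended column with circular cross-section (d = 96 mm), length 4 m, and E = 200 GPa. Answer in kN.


I = pi * d^4 / 64 = 4169220.18 mm^4
L = 4000.0 mm
P_cr = pi^2 * E * I / L^2
= 9.8696 * 200000.0 * 4169220.18 / 4000.0^2
= 514356.92 N = 514.3569 kN

514.3569 kN


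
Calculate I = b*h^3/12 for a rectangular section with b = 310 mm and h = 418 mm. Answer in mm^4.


I = b * h^3 / 12
= 310 * 418^3 / 12
= 310 * 73034632 / 12
= 1886727993.33 mm^4

1886727993.33 mm^4


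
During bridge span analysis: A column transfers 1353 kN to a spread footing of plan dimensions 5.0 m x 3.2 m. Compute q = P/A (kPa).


A = 5.0 * 3.2 = 16.0 m^2
q = P / A = 1353 / 16.0
= 84.5625 kPa

84.5625 kPa


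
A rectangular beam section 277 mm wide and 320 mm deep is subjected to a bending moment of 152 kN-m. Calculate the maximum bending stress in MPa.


I = b * h^3 / 12 = 277 * 320^3 / 12 = 756394666.67 mm^4
y = h / 2 = 320 / 2 = 160.0 mm
M = 152 kN-m = 152000000.0 N-mm
sigma = M * y / I = 152000000.0 * 160.0 / 756394666.67
= 32.15 MPa

32.15 MPa


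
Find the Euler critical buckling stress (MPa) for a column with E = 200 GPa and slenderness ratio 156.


sigma_cr = pi^2 * E / lambda^2
= 9.8696 * 200000.0 / 156^2
= 9.8696 * 200000.0 / 24336
= 81.1111 MPa

81.1111 MPa


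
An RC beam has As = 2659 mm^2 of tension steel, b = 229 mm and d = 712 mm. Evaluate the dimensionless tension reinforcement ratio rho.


rho = As / (b * d)
= 2659 / (229 * 712)
= 2659 / 163048
= 0.016308 (dimensionless)

0.016308 (dimensionless)


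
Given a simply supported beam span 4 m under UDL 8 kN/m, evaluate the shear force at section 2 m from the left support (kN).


R_A = w * L / 2 = 8 * 4 / 2 = 16.0 kN
V(x) = R_A - w * x = 16.0 - 8 * 2
= 0.0 kN

0.0 kN


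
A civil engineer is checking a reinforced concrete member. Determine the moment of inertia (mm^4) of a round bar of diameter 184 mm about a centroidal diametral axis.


r = d / 2 = 184 / 2 = 92.0 mm
I = pi * r^4 / 4 = pi * 92.0^4 / 4
= 56265371.51 mm^4

56265371.51 mm^4


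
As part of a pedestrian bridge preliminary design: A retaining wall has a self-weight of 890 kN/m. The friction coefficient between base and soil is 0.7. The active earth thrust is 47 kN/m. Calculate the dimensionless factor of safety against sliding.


Resisting force = mu * W = 0.7 * 890 = 623.0 kN/m
FOS = Resisting / Driving = 623.0 / 47
= 13.2553 (dimensionless)

13.2553 (dimensionless)


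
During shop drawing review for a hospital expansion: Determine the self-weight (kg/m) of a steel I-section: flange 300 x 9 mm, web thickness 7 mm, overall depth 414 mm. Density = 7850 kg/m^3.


A_flanges = 2 * 300 * 9 = 5400 mm^2
A_web = (414 - 2 * 9) * 7 = 2772 mm^2
A_total = 5400 + 2772 = 8172 mm^2 = 0.008172 m^2
Weight = rho * A = 7850 * 0.008172 = 64.1502 kg/m

64.1502 kg/m


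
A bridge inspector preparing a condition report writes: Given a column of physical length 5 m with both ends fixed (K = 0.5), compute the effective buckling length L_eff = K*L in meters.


L_eff = K * L
= 0.5 * 5
= 2.5 m

2.5 m


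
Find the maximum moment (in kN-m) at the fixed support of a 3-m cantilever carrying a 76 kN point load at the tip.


For a cantilever with a point load at the free end:
M_max = P * L = 76 * 3 = 228 kN-m

228 kN-m


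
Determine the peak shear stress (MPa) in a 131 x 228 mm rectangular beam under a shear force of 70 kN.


A = b * h = 131 * 228 = 29868 mm^2
V = 70 kN = 70000.0 N
tau_max = 1.5 * V / A = 1.5 * 70000.0 / 29868
= 3.5155 MPa

3.5155 MPa


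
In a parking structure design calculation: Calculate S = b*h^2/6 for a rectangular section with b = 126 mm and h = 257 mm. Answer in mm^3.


S = b * h^2 / 6
= 126 * 257^2 / 6
= 126 * 66049 / 6
= 1387029.0 mm^3

1387029.0 mm^3


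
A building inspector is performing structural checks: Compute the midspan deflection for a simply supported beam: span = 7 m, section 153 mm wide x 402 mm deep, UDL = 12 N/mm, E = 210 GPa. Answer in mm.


I = 153 * 402^3 / 12 = 828301302.0 mm^4
L = 7000.0 mm, w = 12 N/mm, E = 210000.0 MPa
delta = 5 * w * L^4 / (384 * E * I)
= 5 * 12 * 7000.0^4 / (384 * 210000.0 * 828301302.0)
= 2.1568 mm

2.1568 mm


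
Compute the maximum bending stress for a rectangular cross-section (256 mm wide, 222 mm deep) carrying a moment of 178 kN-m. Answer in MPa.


I = b * h^3 / 12 = 256 * 222^3 / 12 = 233409024.0 mm^4
y = h / 2 = 222 / 2 = 111.0 mm
M = 178 kN-m = 178000000.0 N-mm
sigma = M * y / I = 178000000.0 * 111.0 / 233409024.0
= 84.65 MPa

84.65 MPa


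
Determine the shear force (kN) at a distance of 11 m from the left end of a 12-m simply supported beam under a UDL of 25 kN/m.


R_A = w * L / 2 = 25 * 12 / 2 = 150.0 kN
V(x) = R_A - w * x = 150.0 - 25 * 11
= -125.0 kN

-125.0 kN


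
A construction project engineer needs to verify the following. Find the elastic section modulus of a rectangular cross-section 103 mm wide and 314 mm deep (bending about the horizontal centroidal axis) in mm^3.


S = b * h^2 / 6
= 103 * 314^2 / 6
= 103 * 98596 / 6
= 1692564.67 mm^3

1692564.67 mm^3


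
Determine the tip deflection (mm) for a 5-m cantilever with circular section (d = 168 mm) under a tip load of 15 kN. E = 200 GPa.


I = pi * d^4 / 64 = pi * 168^4 / 64 = 39102725.18 mm^4
L = 5000.0 mm, P = 15000.0 N, E = 200000.0 MPa
delta = P * L^3 / (3 * E * I)
= 15000.0 * 5000.0^3 / (3 * 200000.0 * 39102725.18)
= 79.9177 mm

79.9177 mm


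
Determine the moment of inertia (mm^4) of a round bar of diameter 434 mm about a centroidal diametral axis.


r = d / 2 = 434 / 2 = 217.0 mm
I = pi * r^4 / 4 = pi * 217.0^4 / 4
= 1741521405.12 mm^4

1741521405.12 mm^4


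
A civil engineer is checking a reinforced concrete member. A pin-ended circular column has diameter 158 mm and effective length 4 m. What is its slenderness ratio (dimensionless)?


Radius of gyration r = d / 4 = 158 / 4 = 39.5 mm
L_eff = 4000.0 mm
Slenderness ratio = L / r = 4000.0 / 39.5 = 101.27 (dimensionless)

101.27 (dimensionless)
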